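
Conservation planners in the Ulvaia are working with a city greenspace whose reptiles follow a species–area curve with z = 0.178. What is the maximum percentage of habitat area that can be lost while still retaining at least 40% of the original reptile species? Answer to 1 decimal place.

Need (A_new/A_old)^0.178 = 0.4, so A_new/A_old = 0.4^(1/0.178) = 0.4^5.618
ln(A_new/A_old) = ln 0.4 / 0.178 = -0.9163 / 0.178 = -5.1477
A_new/A_old = e^-5.1477 ≈ 0.005813
Fraction that can be lost = 1 − 0.005813 = 0.9942

99.4%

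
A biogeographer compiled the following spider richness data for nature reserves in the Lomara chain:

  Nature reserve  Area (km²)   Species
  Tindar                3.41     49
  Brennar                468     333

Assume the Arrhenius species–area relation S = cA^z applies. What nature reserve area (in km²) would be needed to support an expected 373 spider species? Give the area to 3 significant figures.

z = ln(333/49) / ln(468/3.41) = 1.9163 / 4.9218 = 0.3894
c = 49 / 3.41^0.3894 = 49 / 1.612 = 30.39
A = (373/30.39)^(1/0.3894) ⇒ ln A = ln(12.27)/0.3894 = 6.4398
A = e^6.4398 ≈ 626.3 km²

626 km²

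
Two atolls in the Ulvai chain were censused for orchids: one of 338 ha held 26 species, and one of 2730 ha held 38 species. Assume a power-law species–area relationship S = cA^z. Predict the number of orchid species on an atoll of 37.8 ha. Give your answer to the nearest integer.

17

z = ln(38/26) / ln(2730/338) = 0.3795 / 2.0890 = 0.1817
c = 26 / 338^0.1817 = 26 / 2.88 = 9.028
S₃ = 9.028 × 37.8^0.1817 = 9.028 × 1.934 ≈ 17.46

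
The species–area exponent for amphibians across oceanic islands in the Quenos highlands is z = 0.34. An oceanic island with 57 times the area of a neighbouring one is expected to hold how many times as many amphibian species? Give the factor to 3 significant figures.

S₂/S₁ = (A₂/A₁)^z = 57^0.34
ln(S₂/S₁) = 0.34 × ln 57 = 0.34 × 4.0431 = 1.3746
S₂/S₁ = e^1.3746 ≈ 3.954

3.95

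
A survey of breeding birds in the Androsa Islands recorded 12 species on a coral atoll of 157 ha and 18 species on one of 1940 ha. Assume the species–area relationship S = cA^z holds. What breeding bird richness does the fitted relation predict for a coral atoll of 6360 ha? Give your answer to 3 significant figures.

z = ln(18/12) / ln(1940/157) = 0.4055 / 2.5142 = 0.1613
c = 12 / 157^0.1613 = 12 / 2.26 = 5.309
S₃ = 5.309 × 6360^0.1613 = 5.309 × 4.106 ≈ 21.8

21.8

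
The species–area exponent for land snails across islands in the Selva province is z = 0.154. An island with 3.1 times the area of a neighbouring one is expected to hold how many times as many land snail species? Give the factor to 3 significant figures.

S₂/S₁ = (A₂/A₁)^z = 3.1^0.154
ln(S₂/S₁) = 0.154 × ln 3.1 = 0.154 × 1.1314 = 0.1742
S₂/S₁ = e^0.1742 ≈ 1.19

1.19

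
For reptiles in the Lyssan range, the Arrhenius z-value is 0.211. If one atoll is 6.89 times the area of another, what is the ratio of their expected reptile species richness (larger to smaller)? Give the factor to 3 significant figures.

S₂/S₁ = (A₂/A₁)^z = 6.89^0.211
ln(S₂/S₁) = 0.211 × ln 6.89 = 0.211 × 1.9301 = 0.4072
S₂/S₁ = e^0.4072 ≈ 1.503

1.50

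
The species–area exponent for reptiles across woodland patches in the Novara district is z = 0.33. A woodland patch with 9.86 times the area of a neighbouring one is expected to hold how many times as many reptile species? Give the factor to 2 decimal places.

2.13

S₂/S₁ = (A₂/A₁)^z = 9.86^0.33
ln(S₂/S₁) = 0.33 × ln 9.86 = 0.33 × 2.2885 = 0.7552
S₂/S₁ = e^0.7552 ≈ 2.128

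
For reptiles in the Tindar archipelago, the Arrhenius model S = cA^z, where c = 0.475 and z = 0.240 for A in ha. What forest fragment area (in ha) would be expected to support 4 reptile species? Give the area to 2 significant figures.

7200 ha

4 = 0.475 × A^0.24  ⇒  A^0.24 = 4/0.475 = 8.421
ln A = ln(8.421) / 0.24 = 2.1307 / 0.24 = 8.8781
A = e^8.8781 ≈ 7173 ha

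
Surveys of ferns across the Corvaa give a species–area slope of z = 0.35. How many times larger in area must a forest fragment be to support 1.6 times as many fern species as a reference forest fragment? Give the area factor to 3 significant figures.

3.83

(A₂/A₁)^0.35 = 1.6, so A₂/A₁ = 1.6^(1/0.35) = 1.6^2.857
ln(A₂/A₁) = ln 1.6 / 0.35 = 0.4700 / 0.35 = 1.3429
A₂/A₁ = e^1.3429 ≈ 3.83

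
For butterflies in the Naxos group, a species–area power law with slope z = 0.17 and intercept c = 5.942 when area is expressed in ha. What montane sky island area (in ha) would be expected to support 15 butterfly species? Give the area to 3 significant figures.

232 ha

15 = 5.942 × A^0.17  ⇒  A^0.17 = 15/5.942 = 2.524
ln A = ln(2.524) / 0.17 = 0.9260 / 0.17 = 5.4471
A = e^5.4471 ≈ 232.1 ha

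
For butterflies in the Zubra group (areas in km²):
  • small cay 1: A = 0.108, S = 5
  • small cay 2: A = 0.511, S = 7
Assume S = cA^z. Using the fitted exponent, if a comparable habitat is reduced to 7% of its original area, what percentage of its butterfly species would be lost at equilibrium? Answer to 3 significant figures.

z = ln(7/5) / ln(0.511/0.108) = 0.3365 / 1.5542 = 0.2165
S_new/S_old = (A_new/A_old)^z = 0.07^0.2165 = exp(0.2165 × -2.6593) = 0.5623
Fraction lost = 1 − 0.5623 = 0.4377

43.8%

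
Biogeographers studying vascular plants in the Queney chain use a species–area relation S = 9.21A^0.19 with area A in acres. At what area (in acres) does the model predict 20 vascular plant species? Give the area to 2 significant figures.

59 acres

20 = 9.21 × A^0.19  ⇒  A^0.19 = 20/9.21 = 2.172
ln A = ln(2.172) / 0.19 = 0.7754 / 0.19 = 4.0813
A = e^4.0813 ≈ 59.22 acres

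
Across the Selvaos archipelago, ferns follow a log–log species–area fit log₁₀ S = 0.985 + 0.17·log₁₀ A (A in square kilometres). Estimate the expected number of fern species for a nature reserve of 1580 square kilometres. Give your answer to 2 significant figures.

34

S = 9.661 × 1580^0.17
ln S = ln 9.661 + 0.17 × ln 1580 = 2.2680 + 0.17 × 7.3652 = 3.5201
S = e^3.5201 ≈ 33.79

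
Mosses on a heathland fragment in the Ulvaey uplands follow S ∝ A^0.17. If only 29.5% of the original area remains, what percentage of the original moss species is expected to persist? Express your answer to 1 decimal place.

81.3%

S_new/S_old = (A_new/A_old)^z = 0.295^0.17
= exp(0.17 × ln 0.295) = exp(0.17 × -1.2208) = exp(-0.2075) ≈ 0.8126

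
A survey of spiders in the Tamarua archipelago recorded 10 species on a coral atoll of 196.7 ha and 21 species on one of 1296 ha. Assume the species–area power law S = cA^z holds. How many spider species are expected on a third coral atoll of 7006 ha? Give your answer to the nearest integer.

41

z = ln(21/10) / ln(1296/196.7) = 0.7419 / 1.8854 = 0.3935
c = 10 / 196.7^0.3935 = 10 / 7.992 = 1.251
S₃ = 1.251 × 7006^0.3935 = 1.251 × 32.61 ≈ 40.8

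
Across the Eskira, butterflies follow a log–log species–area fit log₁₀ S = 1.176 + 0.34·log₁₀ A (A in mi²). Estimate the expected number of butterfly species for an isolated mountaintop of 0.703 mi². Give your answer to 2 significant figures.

S = 15 × 0.703^0.34 = 15 × 0.8871 ≈ 13.3

13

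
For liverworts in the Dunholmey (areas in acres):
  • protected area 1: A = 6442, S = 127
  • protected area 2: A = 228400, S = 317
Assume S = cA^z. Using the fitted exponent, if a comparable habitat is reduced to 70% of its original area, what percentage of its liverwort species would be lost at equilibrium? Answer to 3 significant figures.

z = ln(317/127) / ln(228400/6442) = 0.9147 / 3.5683 = 0.2563
S_new/S_old = (A_new/A_old)^z = 0.7^0.2563 = exp(0.2563 × -0.3567) = 0.9126
Fraction lost = 1 − 0.9126 = 0.08738

8.74%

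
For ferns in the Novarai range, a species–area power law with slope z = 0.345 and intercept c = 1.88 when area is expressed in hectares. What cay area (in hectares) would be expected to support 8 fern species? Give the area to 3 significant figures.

66.5 hectares

8 = 1.88 × A^0.345  ⇒  A^0.345 = 8/1.88 = 4.255
ln A = ln(4.255) / 0.345 = 1.4482 / 0.345 = 4.1976
A = e^4.1976 ≈ 66.53 hectares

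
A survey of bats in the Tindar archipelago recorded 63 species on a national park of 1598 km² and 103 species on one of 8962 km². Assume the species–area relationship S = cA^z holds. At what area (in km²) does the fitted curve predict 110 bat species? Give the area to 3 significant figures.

11300 km²

z = ln(103/63) / ln(8962/1598) = 0.4916 / 1.7242 = 0.2851
c = 63 / 1598^0.2851 = 63 / 8.192 = 7.691
A = (110/7.691)^(1/0.2851) ⇒ ln A = ln(14.3)/0.2851 = 9.3314
A = e^9.3314 ≈ 11287 km²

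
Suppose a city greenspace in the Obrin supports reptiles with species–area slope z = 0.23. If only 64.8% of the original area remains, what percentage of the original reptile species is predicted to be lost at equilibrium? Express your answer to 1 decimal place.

9.5%

S_new/S_old = (A_new/A_old)^z = 0.648^0.23
= exp(0.23 × ln 0.648) = exp(0.23 × -0.4339) = exp(-0.0998) ≈ 0.905
Fraction lost = 1 − 0.905 = 0.09497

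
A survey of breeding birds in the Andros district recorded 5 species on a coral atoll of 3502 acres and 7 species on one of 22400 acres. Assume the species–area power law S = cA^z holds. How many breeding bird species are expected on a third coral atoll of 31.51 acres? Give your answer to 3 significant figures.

z = ln(7/5) / ln(22400/3502) = 0.3365 / 1.8557 = 0.1813
c = 5 / 3502^0.1813 = 5 / 4.392 = 1.138
S₃ = 1.138 × 31.51^0.1813 = 1.138 × 1.869 ≈ 2.128

2.13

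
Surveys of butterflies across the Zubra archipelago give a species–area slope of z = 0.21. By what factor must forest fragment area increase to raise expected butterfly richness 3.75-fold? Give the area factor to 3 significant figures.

541

(A₂/A₁)^0.21 = 3.75, so A₂/A₁ = 3.75^(1/0.21) = 3.75^4.762
ln(A₂/A₁) = ln 3.75 / 0.21 = 1.3218 / 0.21 = 6.2941
A₂/A₁ = e^6.2941 ≈ 541.4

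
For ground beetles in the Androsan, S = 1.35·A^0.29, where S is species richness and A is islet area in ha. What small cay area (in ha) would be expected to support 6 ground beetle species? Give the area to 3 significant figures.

6 = 1.35 × A^0.29  ⇒  A^0.29 = 6/1.35 = 4.444
ln A = ln(4.444) / 0.29 = 1.4917 / 0.29 = 5.1436
A = e^5.1436 ≈ 171.3 ha

171 ha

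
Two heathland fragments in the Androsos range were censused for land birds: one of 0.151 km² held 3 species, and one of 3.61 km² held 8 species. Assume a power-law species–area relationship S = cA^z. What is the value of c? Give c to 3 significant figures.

z = ln(S₂/S₁) / ln(A₂/A₁) = ln(8/3) / ln(3.61/0.151) = 0.9808 / 3.1742 = 0.3090
c = S₁ / A₁^z = 3 / 0.151^0.3090 = 3 / 0.5576 = 5.38

5.38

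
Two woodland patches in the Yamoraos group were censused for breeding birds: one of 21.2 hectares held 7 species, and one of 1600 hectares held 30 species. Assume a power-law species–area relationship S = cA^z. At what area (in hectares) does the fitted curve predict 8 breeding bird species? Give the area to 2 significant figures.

32 hectares

z = ln(30/7) / ln(1600/21.2) = 1.4553 / 4.3238 = 0.3366
c = 7 / 21.2^0.3366 = 7 / 2.795 = 2.504
A = (8/2.504)^(1/0.3366) ⇒ ln A = ln(3.195)/0.3366 = 3.4507
A = e^3.4507 ≈ 31.52 hectares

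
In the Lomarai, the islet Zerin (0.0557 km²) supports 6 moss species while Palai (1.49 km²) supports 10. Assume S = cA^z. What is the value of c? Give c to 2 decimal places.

z = ln(S₂/S₁) / ln(A₂/A₁) = ln(10/6) / ln(1.49/0.0557) = 0.5108 / 3.2866 = 0.1554
c = S₁ / A₁^z = 6 / 0.0557^0.1554 = 6 / 0.6384 = 9.399

9.40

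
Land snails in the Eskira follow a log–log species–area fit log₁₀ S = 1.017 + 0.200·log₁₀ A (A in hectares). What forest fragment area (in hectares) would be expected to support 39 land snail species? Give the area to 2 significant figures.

39 = 10.4 × A^0.2  ⇒  A^0.2 = 39/10.4 = 3.75
ln A = ln(3.75) / 0.2 = 1.3218 / 0.2 = 6.6092
A = e^6.6092 ≈ 741.9 hectares

740 hectares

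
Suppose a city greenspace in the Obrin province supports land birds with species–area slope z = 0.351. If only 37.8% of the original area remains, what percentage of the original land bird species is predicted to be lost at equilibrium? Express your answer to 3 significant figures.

S_new/S_old = (A_new/A_old)^z = 0.378^0.351
= exp(0.351 × ln 0.378) = exp(0.351 × -0.9729) = exp(-0.3415) ≈ 0.7107
Fraction lost = 1 − 0.7107 = 0.2893

28.9%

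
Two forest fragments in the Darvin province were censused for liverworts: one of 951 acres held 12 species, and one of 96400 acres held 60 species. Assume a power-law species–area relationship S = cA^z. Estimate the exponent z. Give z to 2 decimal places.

Taking logs: ln S = ln c + z ln A, so z = (ln S₂ − ln S₁)/(ln A₂ − ln A₁).
z = ln(60/12) / ln(96400/951) = ln(5) / ln(101.4) = 1.6094 / 4.6187 = 0.3485

0.35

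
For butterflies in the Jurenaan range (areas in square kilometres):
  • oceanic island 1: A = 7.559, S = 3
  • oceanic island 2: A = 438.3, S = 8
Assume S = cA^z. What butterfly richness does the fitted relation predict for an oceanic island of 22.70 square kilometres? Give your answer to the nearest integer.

z = ln(8/3) / ln(438.3/7.559) = 0.9808 / 4.0602 = 0.2416
c = 3 / 7.559^0.2416 = 3 / 1.63 = 1.84
S₃ = 1.84 × 22.7^0.2416 = 1.84 × 2.126 ≈ 3.913

4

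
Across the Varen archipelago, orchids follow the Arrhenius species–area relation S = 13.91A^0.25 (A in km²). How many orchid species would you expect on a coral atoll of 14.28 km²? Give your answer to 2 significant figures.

S = 13.91 × 14.28^0.25 = 13.91 × 1.944 ≈ 27.04

27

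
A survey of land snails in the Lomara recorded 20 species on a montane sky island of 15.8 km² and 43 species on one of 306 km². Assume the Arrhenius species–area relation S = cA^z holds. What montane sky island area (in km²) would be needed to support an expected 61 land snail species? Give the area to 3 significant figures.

z = ln(43/20) / ln(306/15.8) = 0.7655 / 2.9636 = 0.2583
c = 20 / 15.8^0.2583 = 20 / 2.04 = 9.805
A = (61/9.805)^(1/0.2583) ⇒ ln A = ln(6.222)/0.2583 = 7.0774
A = e^7.0774 ≈ 1185 km²

1180 km²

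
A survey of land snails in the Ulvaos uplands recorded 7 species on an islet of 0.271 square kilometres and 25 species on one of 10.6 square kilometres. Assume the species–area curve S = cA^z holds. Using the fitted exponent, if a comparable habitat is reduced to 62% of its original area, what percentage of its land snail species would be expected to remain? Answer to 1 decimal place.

84.7%

z = ln(25/7) / ln(10.6/0.271) = 1.2730 / 3.6665 = 0.3472
S_new/S_old = (A_new/A_old)^z = 0.62^0.3472 = exp(0.3472 × -0.4780) = 0.8471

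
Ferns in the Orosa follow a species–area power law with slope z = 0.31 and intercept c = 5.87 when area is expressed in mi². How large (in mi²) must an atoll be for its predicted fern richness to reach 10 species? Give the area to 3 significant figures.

5.58 mi²

10 = 5.87 × A^0.31  ⇒  A^0.31 = 10/5.87 = 1.704
ln A = ln(1.704) / 0.31 = 0.5327 / 0.31 = 1.7185
A = e^1.7185 ≈ 5.576 mi²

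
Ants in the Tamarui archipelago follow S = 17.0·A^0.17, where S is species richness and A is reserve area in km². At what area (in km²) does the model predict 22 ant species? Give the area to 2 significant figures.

4.6 km²

22 = 17 × A^0.17  ⇒  A^0.17 = 22/17 = 1.294
ln A = ln(1.294) / 0.17 = 0.2578 / 0.17 = 1.5166
A = e^1.5166 ≈ 4.557 km²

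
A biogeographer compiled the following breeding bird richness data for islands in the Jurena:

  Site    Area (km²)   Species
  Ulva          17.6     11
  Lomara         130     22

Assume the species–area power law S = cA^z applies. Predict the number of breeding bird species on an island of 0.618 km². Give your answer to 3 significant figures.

3.45

z = ln(22/11) / ln(130/17.6) = 0.6931 / 1.9996 = 0.3466
c = 11 / 17.6^0.3466 = 11 / 2.702 = 4.071
S₃ = 4.071 × 0.618^0.3466 = 4.071 × 0.8463 ≈ 3.445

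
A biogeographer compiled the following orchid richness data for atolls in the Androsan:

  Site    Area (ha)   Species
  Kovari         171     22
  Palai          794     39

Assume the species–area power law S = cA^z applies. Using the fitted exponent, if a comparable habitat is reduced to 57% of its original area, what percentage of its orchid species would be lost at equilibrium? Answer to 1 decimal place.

18.9%

z = ln(39/22) / ln(794/171) = 0.5725 / 1.5354 = 0.3729
S_new/S_old = (A_new/A_old)^z = 0.57^0.3729 = exp(0.3729 × -0.5621) = 0.8109
Fraction lost = 1 − 0.8109 = 0.1891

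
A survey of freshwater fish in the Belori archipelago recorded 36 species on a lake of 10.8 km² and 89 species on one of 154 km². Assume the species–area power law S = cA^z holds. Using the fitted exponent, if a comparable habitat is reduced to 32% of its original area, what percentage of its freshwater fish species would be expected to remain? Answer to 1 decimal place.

67.8%

z = ln(89/36) / ln(154/10.8) = 0.9051 / 2.6574 = 0.3406
S_new/S_old = (A_new/A_old)^z = 0.32^0.3406 = exp(0.3406 × -1.1394) = 0.6783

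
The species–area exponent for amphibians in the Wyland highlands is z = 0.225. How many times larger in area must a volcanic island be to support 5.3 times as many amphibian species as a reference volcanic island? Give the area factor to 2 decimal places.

(A₂/A₁)^0.225 = 5.3, so A₂/A₁ = 5.3^(1/0.225) = 5.3^4.444
ln(A₂/A₁) = ln 5.3 / 0.225 = 1.6677 / 0.225 = 7.4120
A₂/A₁ = e^7.4120 ≈ 1656

1655.78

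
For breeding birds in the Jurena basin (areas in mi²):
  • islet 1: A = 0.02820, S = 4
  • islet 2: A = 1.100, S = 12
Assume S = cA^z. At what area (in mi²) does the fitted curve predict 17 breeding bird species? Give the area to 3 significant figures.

z = ln(12/4) / ln(1.1/0.0282) = 1.0986 / 3.6637 = 0.2999
c = 4 / 0.0282^0.2999 = 4 / 0.343 = 11.66
A = (17/11.66)^(1/0.2999) ⇒ ln A = ln(1.458)/0.2999 = 1.2569
A = e^1.2569 ≈ 3.514 mi²

3.51 mi²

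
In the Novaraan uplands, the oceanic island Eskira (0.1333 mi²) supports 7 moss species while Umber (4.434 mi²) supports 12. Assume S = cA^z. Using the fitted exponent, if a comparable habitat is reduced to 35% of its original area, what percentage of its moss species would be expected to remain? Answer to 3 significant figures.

85.1%

z = ln(12/7) / ln(4.434/0.1333) = 0.5390 / 3.5045 = 0.1538
S_new/S_old = (A_new/A_old)^z = 0.35^0.1538 = exp(0.1538 × -1.0498) = 0.8509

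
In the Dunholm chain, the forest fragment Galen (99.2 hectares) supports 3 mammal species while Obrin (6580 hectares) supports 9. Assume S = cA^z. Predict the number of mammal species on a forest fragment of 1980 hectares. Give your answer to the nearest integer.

7

z = ln(9/3) / ln(6580/99.2) = 1.0986 / 4.1947 = 0.2619
c = 3 / 99.2^0.2619 = 3 / 3.334 = 0.9
S₃ = 0.9 × 1980^0.2619 = 0.9 × 7.302 ≈ 6.571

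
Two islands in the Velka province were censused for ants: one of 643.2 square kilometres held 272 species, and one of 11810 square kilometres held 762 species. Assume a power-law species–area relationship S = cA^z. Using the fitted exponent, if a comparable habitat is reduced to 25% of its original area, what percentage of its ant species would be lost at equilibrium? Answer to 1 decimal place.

38.8%

z = ln(762/272) / ln(11810/643.2) = 1.0301 / 2.9102 = 0.3540
S_new/S_old = (A_new/A_old)^z = 0.25^0.3540 = exp(0.3540 × -1.3863) = 0.6122
Fraction lost = 1 − 0.6122 = 0.3878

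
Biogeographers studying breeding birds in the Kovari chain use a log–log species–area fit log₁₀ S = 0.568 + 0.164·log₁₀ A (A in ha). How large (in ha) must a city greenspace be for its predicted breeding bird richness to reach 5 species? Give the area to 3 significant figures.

5 = 3.698 × A^0.164  ⇒  A^0.164 = 5/3.698 = 1.352
ln A = ln(1.352) / 0.164 = 0.3016 / 0.164 = 1.8388
A = e^1.8388 ≈ 6.289 ha

6.29 ha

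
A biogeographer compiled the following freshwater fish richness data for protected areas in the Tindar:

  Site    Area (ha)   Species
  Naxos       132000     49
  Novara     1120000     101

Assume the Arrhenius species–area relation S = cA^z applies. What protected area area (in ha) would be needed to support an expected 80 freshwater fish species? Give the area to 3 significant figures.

562000 ha

z = ln(101/49) / ln(1120000/132000) = 0.7233 / 2.1383 = 0.3383
c = 49 / 132000^0.3383 = 49 / 53.96 = 0.908
A = (80/0.908)^(1/0.3383) ⇒ ln A = ln(88.1)/0.3383 = 13.2397
A = e^13.2397 ≈ 562275 ha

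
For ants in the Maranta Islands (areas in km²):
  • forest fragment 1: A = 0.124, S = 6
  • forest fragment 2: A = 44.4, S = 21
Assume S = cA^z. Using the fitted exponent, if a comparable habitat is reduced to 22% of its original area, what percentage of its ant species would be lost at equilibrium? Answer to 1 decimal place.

z = ln(21/6) / ln(44.4/0.124) = 1.2528 / 5.8807 = 0.2130
S_new/S_old = (A_new/A_old)^z = 0.22^0.2130 = exp(0.2130 × -1.5141) = 0.7243
Fraction lost = 1 − 0.7243 = 0.2757

27.6%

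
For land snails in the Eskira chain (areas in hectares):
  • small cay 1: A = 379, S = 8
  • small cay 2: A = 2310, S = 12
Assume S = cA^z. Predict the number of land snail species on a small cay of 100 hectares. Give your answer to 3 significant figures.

z = ln(12/8) / ln(2310/379) = 0.4055 / 1.8075 = 0.2243
c = 8 / 379^0.2243 = 8 / 3.788 = 2.112
S₃ = 2.112 × 100^0.2243 = 2.112 × 2.81 ≈ 5.933

5.93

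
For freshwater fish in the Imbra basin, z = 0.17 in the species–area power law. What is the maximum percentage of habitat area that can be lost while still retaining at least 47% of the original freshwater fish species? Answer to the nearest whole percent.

Need (A_new/A_old)^0.17 = 0.47, so A_new/A_old = 0.47^(1/0.17) = 0.47^5.882
ln(A_new/A_old) = ln 0.47 / 0.17 = -0.7550 / 0.17 = -4.4413
A_new/A_old = e^-4.4413 ≈ 0.01178
Fraction that can be lost = 1 − 0.01178 = 0.9882

99%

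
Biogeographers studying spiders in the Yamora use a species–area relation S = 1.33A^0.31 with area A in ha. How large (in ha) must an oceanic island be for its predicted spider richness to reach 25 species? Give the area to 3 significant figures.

25 = 1.33 × A^0.31  ⇒  A^0.31 = 25/1.33 = 18.8
ln A = ln(18.8) / 0.31 = 2.9337 / 0.31 = 9.4635
A = e^9.4635 ≈ 12881 ha

12900 ha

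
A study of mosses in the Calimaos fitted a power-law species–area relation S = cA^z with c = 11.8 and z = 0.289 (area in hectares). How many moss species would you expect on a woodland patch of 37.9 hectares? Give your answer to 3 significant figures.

S = 11.8 × 37.9^0.289
ln S = ln 11.8 + 0.289 × ln 37.9 = 2.4681 + 0.289 × 3.6350 = 3.5186
S = e^3.5186 ≈ 33.74

33.7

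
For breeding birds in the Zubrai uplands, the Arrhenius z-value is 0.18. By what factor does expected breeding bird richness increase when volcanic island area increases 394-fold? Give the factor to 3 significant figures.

2.93

S₂/S₁ = (A₂/A₁)^z = 394^0.18
ln(S₂/S₁) = 0.18 × ln 394 = 0.18 × 5.9764 = 1.0757
S₂/S₁ = e^1.0757 ≈ 2.932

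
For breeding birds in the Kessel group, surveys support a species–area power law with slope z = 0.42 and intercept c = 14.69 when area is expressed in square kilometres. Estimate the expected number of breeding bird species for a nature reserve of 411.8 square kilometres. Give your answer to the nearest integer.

S = 14.69 × 411.8^0.42
ln S = ln 14.69 + 0.42 × ln 411.8 = 2.6872 + 0.42 × 6.0205 = 5.2158
S = e^5.2158 ≈ 184.2

184 species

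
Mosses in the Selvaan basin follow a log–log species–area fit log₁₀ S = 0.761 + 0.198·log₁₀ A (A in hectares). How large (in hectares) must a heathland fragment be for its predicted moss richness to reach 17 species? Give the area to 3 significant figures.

17 = 5.768 × A^0.198  ⇒  A^0.198 = 17/5.768 = 2.947
ln A = ln(2.947) / 0.198 = 1.0809 / 0.198 = 5.4593
A = e^5.4593 ≈ 234.9 hectares

235 hectares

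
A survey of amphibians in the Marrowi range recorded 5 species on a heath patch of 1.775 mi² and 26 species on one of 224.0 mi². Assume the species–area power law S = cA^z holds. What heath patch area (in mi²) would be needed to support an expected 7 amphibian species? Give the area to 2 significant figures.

z = ln(26/5) / ln(224/1.775) = 1.6487 / 4.8378 = 0.3408
c = 5 / 1.775^0.3408 = 5 / 1.216 = 4.112
A = (7/4.112)^(1/0.3408) ⇒ ln A = ln(1.702)/0.3408 = 1.5611
A = e^1.5611 ≈ 4.764 mi²

4.8 mi²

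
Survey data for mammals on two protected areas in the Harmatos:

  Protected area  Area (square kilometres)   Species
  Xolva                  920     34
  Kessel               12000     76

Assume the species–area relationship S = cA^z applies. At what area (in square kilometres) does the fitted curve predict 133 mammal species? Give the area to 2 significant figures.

z = ln(76/34) / ln(12000/920) = 0.8044 / 2.5683 = 0.3132
c = 34 / 920^0.3132 = 34 / 8.477 = 4.011
A = (133/4.011)^(1/0.3132) ⇒ ln A = ln(33.16)/0.3132 = 11.1795
A = e^11.1795 ≈ 71644 square kilometres

72000 square kilometres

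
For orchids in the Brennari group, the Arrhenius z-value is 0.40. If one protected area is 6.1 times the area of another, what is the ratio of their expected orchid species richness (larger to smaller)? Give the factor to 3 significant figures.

S₂/S₁ = (A₂/A₁)^z = 6.1^0.4
ln(S₂/S₁) = 0.4 × ln 6.1 = 0.4 × 1.8083 = 0.7233
S₂/S₁ = e^0.7233 ≈ 2.061

2.06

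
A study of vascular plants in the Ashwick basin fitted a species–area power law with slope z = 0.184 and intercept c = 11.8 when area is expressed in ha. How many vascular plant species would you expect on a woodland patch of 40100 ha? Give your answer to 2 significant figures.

S = 11.8 × 40100^0.184
ln S = ln 11.8 + 0.184 × ln 40100 = 2.4681 + 0.184 × 10.5991 = 4.4183
S = e^4.4183 ≈ 82.96

83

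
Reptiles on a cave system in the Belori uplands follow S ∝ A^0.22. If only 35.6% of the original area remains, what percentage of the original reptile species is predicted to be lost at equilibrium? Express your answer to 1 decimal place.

20.3%

S_new/S_old = (A_new/A_old)^z = 0.356^0.22
= exp(0.22 × ln 0.356) = exp(0.22 × -1.0328) = exp(-0.2272) ≈ 0.7967
Fraction lost = 1 − 0.7967 = 0.2033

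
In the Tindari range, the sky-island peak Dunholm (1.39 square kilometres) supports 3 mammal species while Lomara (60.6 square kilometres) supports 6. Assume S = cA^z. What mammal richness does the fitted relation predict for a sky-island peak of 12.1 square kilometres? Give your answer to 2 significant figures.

4.5

z = ln(6/3) / ln(60.6/1.39) = 0.6931 / 3.7750 = 0.1836
c = 3 / 1.39^0.1836 = 3 / 1.062 = 2.824
S₃ = 2.824 × 12.1^0.1836 = 2.824 × 1.581 ≈ 4.464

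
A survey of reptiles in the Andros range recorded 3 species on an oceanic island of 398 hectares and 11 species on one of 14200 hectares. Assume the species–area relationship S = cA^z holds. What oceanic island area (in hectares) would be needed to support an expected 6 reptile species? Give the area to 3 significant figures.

2680 hectares

z = ln(11/3) / ln(14200/398) = 1.2993 / 3.5745 = 0.3635
c = 3 / 398^0.3635 = 3 / 8.811 = 0.3405
A = (6/0.3405)^(1/0.3635) ⇒ ln A = ln(17.62)/0.3635 = 7.8934
A = e^7.8934 ≈ 2680 hectares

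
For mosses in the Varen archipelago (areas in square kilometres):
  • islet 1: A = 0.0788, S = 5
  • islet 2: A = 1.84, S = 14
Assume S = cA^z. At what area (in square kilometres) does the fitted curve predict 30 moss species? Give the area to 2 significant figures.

19 square kilometres

z = ln(14/5) / ln(1.84/0.0788) = 1.0296 / 3.1506 = 0.3268
c = 5 / 0.0788^0.3268 = 5 / 0.4359 = 11.47
A = (30/11.47)^(1/0.3268) ⇒ ln A = ln(2.615)/0.3268 = 2.9419
A = e^2.9419 ≈ 18.95 square kilometres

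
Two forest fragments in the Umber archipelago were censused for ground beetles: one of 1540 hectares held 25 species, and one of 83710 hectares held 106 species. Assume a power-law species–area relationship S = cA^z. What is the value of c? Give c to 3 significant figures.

1.76

z = ln(S₂/S₁) / ln(A₂/A₁) = ln(106/25) / ln(83710/1540) = 1.4446 / 3.9956 = 0.3615
c = S₁ / A₁^z = 25 / 1540^0.3615 = 25 / 14.2 = 1.76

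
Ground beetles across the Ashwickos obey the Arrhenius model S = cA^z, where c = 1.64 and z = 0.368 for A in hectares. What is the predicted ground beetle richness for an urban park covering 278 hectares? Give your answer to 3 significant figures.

13.0

S = 1.64 × 278^0.368
ln S = ln 1.64 + 0.368 × ln 278 = 0.4947 + 0.368 × 5.6276 = 2.5657
S = e^2.5657 ≈ 13.01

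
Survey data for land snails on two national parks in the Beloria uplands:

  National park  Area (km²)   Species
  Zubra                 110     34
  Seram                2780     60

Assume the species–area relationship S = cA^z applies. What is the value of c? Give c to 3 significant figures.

z = ln(S₂/S₁) / ln(A₂/A₁) = ln(60/34) / ln(2780/110) = 0.5680 / 3.2297 = 0.1759
c = S₁ / A₁^z = 34 / 110^0.1759 = 34 / 2.286 = 14.88

14.9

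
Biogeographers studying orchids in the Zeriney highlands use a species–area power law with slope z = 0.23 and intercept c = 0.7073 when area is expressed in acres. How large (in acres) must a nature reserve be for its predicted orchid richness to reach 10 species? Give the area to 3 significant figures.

10 = 0.7073 × A^0.23  ⇒  A^0.23 = 10/0.7073 = 14.14
ln A = ln(14.14) / 0.23 = 2.6489 / 0.23 = 11.5169
A = e^11.5169 ≈ 100398 acres

100000 acres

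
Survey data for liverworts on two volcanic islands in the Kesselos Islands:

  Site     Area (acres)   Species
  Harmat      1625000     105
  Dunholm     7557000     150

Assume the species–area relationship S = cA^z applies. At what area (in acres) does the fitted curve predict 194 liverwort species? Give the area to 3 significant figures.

z = ln(150/105) / ln(7557000/1625000) = 0.3567 / 1.5370 = 0.2321
c = 105 / 1625000^0.2321 = 105 / 27.63 = 3.801
A = (194/3.801)^(1/0.2321) ⇒ ln A = ln(51.04)/0.2321 = 16.9464
A = e^16.9464 ≈ 22894270 acres

22900000 acres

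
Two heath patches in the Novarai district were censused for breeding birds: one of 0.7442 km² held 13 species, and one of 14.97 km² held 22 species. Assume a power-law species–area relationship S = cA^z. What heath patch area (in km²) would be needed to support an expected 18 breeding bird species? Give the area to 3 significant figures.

4.76 km²

z = ln(22/13) / ln(14.97/0.7442) = 0.5261 / 3.0015 = 0.1753
c = 13 / 0.7442^0.1753 = 13 / 0.9495 = 13.69
A = (18/13.69)^(1/0.1753) ⇒ ln A = ln(1.315)/0.1753 = 1.5612
A = e^1.5612 ≈ 4.764 km²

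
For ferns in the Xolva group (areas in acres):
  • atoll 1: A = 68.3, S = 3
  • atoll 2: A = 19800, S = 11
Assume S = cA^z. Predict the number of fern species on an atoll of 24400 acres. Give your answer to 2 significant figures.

12

z = ln(11/3) / ln(19800/68.3) = 1.2993 / 5.6695 = 0.2292
c = 3 / 68.3^0.2292 = 3 / 2.633 = 1.14
S₃ = 1.14 × 24400^0.2292 = 1.14 × 10.13 ≈ 11.54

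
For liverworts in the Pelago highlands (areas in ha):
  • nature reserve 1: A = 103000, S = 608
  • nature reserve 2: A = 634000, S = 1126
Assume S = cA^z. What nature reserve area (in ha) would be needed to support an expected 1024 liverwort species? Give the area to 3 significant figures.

479000 ha

z = ln(1126/608) / ln(634000/103000) = 0.6163 / 1.8173 = 0.3391
c = 608 / 103000^0.3391 = 608 / 50.1 = 12.14
A = (1024/12.14)^(1/0.3391) ⇒ ln A = ln(84.38)/0.3391 = 13.0798
A = e^13.0798 ≈ 479157 ha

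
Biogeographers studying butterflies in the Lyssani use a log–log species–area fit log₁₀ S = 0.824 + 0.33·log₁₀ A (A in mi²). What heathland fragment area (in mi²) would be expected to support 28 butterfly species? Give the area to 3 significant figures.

77.3 mi²

28 = 6.668 × A^0.33  ⇒  A^0.33 = 28/6.668 = 4.199
ln A = ln(4.199) / 0.33 = 1.4349 / 0.33 = 4.3481
A = e^4.3481 ≈ 77.33 mi²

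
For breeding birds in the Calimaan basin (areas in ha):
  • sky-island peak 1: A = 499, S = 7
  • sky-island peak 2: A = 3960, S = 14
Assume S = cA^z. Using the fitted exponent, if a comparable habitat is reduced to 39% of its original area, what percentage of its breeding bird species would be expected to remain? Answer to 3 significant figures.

z = ln(14/7) / ln(3960/499) = 0.6931 / 2.0714 = 0.3346
S_new/S_old = (A_new/A_old)^z = 0.39^0.3346 = exp(0.3346 × -0.9416) = 0.7297

73.0%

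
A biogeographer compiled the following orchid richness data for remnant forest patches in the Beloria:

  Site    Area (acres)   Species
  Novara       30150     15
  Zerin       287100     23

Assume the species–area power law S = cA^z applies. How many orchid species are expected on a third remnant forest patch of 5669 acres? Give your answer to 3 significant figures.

10.9

z = ln(23/15) / ln(287100/30150) = 0.4274 / 2.2536 = 0.1897
c = 15 / 30150^0.1897 = 15 / 7.073 = 2.121
S₃ = 2.121 × 5669^0.1897 = 2.121 × 5.151 ≈ 10.93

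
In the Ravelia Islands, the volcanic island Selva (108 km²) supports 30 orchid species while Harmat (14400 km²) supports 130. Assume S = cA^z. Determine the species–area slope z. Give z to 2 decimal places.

Taking logs: ln S = ln c + z ln A, so z = (ln S₂ − ln S₁)/(ln A₂ − ln A₁).
z = ln(130/30) / ln(14400/108) = ln(4.333) / ln(133.3) = 1.4663 / 4.8929 = 0.2997

0.30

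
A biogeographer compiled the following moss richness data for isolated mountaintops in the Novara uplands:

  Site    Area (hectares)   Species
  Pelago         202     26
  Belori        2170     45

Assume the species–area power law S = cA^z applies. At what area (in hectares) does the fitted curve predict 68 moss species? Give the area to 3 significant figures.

z = ln(45/26) / ln(2170/202) = 0.5486 / 2.3742 = 0.2311
c = 26 / 202^0.2311 = 26 / 3.409 = 7.626
A = (68/7.626)^(1/0.2311) ⇒ ln A = ln(8.916)/0.2311 = 9.4693
A = e^9.4693 ≈ 12956 hectares

13000 hectares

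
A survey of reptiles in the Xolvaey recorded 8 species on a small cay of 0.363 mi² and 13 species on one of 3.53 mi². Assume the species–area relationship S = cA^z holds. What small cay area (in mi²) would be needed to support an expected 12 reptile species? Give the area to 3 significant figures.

z = ln(13/8) / ln(3.53/0.363) = 0.4855 / 2.2747 = 0.2134
c = 8 / 0.363^0.2134 = 8 / 0.8055 = 9.932
A = (12/9.932)^(1/0.2134) ⇒ ln A = ln(1.208)/0.2134 = 0.8863
A = e^0.8863 ≈ 2.426 mi²

2.43 mi²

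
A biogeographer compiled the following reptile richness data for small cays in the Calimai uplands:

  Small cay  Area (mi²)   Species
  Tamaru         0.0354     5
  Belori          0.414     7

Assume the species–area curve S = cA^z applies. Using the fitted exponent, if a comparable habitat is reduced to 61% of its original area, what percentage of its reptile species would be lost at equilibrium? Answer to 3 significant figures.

6.54%

z = ln(7/5) / ln(0.414/0.0354) = 0.3365 / 2.4592 = 0.1368
S_new/S_old = (A_new/A_old)^z = 0.61^0.1368 = exp(0.1368 × -0.4943) = 0.9346
Fraction lost = 1 − 0.9346 = 0.0654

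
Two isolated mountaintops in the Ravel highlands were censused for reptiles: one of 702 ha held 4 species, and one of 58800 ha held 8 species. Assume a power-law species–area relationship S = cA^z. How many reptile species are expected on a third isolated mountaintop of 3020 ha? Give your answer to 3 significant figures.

z = ln(8/4) / ln(58800/702) = 0.6931 / 4.4280 = 0.1565
c = 4 / 702^0.1565 = 4 / 2.79 = 1.434
S₃ = 1.434 × 3020^0.1565 = 1.434 × 3.506 ≈ 5.026

5.03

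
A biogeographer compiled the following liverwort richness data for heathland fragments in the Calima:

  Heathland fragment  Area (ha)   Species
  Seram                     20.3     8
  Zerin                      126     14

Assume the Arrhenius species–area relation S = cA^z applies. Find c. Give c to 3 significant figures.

z = ln(S₂/S₁) / ln(A₂/A₁) = ln(14/8) / ln(126/20.3) = 0.5596 / 1.8257 = 0.3065
c = S₁ / A₁^z = 8 / 20.3^0.3065 = 8 / 2.516 = 3.179

3.18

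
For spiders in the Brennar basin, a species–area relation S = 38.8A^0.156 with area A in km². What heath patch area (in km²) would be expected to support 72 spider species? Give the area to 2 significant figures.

72 = 38.8 × A^0.156  ⇒  A^0.156 = 72/38.8 = 1.856
ln A = ln(1.856) / 0.156 = 0.6182 / 0.156 = 3.9631
A = e^3.9631 ≈ 52.62 km²

53 km²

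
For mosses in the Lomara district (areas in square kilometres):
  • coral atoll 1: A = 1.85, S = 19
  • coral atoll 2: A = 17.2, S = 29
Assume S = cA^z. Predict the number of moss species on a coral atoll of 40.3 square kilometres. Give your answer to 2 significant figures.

34

z = ln(29/19) / ln(17.2/1.85) = 0.4229 / 2.2297 = 0.1896
c = 19 / 1.85^0.1896 = 19 / 1.124 = 16.91
S₃ = 16.91 × 40.3^0.1896 = 16.91 × 2.016 ≈ 34.08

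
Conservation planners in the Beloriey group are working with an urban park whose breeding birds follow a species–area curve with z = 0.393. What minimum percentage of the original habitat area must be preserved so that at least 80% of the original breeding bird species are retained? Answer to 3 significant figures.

Need (A_new/A_old)^0.393 = 0.8, so A_new/A_old = 0.8^(1/0.393) = 0.8^2.545
ln(A_new/A_old) = ln 0.8 / 0.393 = -0.2231 / 0.393 = -0.5678
A_new/A_old = e^-0.5678 ≈ 0.5668

56.7%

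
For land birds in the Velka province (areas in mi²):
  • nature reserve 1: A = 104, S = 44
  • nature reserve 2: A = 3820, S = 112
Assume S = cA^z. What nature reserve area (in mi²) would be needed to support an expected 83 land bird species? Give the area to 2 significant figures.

1200 mi²

z = ln(112/44) / ln(3820/104) = 0.9343 / 3.6036 = 0.2593
c = 44 / 104^0.2593 = 44 / 3.334 = 13.2
A = (83/13.2)^(1/0.2593) ⇒ ln A = ln(6.289)/0.2593 = 7.0922
A = e^7.0922 ≈ 1203 mi²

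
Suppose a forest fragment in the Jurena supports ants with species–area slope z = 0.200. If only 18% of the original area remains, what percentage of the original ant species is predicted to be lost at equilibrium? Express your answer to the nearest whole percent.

29%

S_new/S_old = (A_new/A_old)^z = 0.18^0.2
= exp(0.2 × ln 0.18) = exp(0.2 × -1.7148) = exp(-0.3430) ≈ 0.7097
Fraction lost = 1 − 0.7097 = 0.2903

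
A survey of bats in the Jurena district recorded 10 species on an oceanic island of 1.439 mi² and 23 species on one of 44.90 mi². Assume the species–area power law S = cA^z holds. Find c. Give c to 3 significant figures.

z = ln(S₂/S₁) / ln(A₂/A₁) = ln(23/10) / ln(44.9/1.439) = 0.8329 / 3.4405 = 0.2421
c = S₁ / A₁^z = 10 / 1.439^0.2421 = 10 / 1.092 = 9.157

9.16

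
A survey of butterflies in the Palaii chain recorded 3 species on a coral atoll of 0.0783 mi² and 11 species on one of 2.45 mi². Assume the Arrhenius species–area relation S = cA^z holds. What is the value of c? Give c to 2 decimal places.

7.84

z = ln(S₂/S₁) / ln(A₂/A₁) = ln(11/3) / ln(2.45/0.0783) = 1.2993 / 3.4433 = 0.3773
c = S₁ / A₁^z = 3 / 0.0783^0.3773 = 3 / 0.3825 = 7.844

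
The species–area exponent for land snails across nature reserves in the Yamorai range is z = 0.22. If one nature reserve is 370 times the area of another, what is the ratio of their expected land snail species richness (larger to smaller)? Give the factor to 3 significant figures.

S₂/S₁ = (A₂/A₁)^z = 370^0.22
ln(S₂/S₁) = 0.22 × ln 370 = 0.22 × 5.9135 = 1.3010
S₂/S₁ = e^1.3010 ≈ 3.673

3.67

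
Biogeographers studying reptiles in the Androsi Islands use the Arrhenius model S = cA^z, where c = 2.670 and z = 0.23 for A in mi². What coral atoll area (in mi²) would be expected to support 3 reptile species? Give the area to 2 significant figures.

3 = 2.67 × A^0.23  ⇒  A^0.23 = 3/2.67 = 1.124
ln A = ln(1.124) / 0.23 = 0.1165 / 0.23 = 0.5067
A = e^0.5067 ≈ 1.66 mi²

1.7 mi²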